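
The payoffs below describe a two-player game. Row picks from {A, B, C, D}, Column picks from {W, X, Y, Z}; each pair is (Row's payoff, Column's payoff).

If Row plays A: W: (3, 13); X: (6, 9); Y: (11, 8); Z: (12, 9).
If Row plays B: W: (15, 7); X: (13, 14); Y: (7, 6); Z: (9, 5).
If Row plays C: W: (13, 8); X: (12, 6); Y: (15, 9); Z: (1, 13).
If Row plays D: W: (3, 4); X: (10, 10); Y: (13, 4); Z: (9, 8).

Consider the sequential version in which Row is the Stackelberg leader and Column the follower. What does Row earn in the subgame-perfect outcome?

13

Backward induction with Row moving first.
- A: BR = W, leader payoff 3.
- B: BR = X, leader payoff 13.
- C: BR = Z, leader payoff 1.
- D: BR = X, leader payoff 10.
Maximizing over 3, 13, 1, 10, Row chooses B. Subgame-perfect outcome: (B, X) with payoffs (13, 14).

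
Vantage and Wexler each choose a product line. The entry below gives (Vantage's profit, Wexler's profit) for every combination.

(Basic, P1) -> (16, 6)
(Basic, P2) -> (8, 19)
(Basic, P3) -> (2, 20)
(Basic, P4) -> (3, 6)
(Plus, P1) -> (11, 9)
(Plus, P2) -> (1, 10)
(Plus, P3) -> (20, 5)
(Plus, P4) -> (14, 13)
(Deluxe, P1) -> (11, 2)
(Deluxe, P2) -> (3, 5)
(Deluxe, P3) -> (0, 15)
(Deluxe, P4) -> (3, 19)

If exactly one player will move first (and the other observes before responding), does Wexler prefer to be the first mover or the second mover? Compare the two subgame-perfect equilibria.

If Vantage leads: Wexler's best replies are Basic→P3, Plus→P4, Deluxe→P4; Vantage's induced payoffs 2, 14, 3; outcome (Plus, P4), payoffs (14, 13).
If Wexler leads: Vantage's best replies are P1→Basic, P2→Basic, P3→Plus, P4→Plus; Wexler's induced payoffs 6, 19, 5, 13; outcome (Basic, P2), payoffs (8, 19).
Wexler gets 19 moving first and 13 moving second, so Wexler prefers to move first.

first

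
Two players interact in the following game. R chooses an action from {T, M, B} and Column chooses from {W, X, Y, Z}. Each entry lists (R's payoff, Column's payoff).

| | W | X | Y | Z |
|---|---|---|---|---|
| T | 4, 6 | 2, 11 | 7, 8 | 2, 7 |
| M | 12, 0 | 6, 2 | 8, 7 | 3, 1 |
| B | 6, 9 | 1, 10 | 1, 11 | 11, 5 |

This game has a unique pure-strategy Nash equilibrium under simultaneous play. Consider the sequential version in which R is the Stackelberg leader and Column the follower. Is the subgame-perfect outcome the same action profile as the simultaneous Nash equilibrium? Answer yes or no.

Solve by backward induction (R leads).
- T: BR = X, leader payoff 2.
- M: BR = Y, leader payoff 8.
- B: BR = Y, leader payoff 1.
R's induced payoffs are 2, 8, 1, so R commits to M. Subgame-perfect outcome: (M, Y) with payoffs (8, 7).
For the simultaneous game, intersect best replies.
R's best replies: W→M; X→M; Y→M; Z→B.
Column's best replies: T→X; M→Y; B→Y.
Only (M, Y) has each player best-responding; Nash payoffs (8, 7).
Sequential outcome (M, Y) coincides with the Nash profile (M, Y).

yes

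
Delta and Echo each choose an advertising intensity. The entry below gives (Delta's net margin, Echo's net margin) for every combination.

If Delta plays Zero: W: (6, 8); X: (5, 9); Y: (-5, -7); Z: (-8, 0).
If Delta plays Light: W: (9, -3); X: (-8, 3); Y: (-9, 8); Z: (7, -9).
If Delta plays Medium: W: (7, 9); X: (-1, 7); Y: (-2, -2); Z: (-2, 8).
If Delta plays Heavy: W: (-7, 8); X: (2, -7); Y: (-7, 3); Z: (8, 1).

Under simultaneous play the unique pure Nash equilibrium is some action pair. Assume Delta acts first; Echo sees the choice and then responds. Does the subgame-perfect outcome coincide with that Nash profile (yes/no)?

no

Solve by backward induction (Delta leads).
- Zero: Echo compares 8, 9, -7, 0 and picks X; Delta would get 5.
- Light: Echo compares -3, 3, 8, -9 and picks Y; Delta would get -9.
- Medium: Echo compares 9, 7, -2, 8 and picks W; Delta would get 7.
- Heavy: Echo compares 8, -7, 3, 1 and picks W; Delta would get -7.
Delta's induced payoffs are 5, -9, 7, -7, so Delta commits to Medium. Subgame-perfect outcome: (Medium, W) with payoffs (7, 9).
For the simultaneous game, intersect best replies.
Delta's best replies: W→Light; X→Zero; Y→Medium; Z→Heavy.
Echo's best replies: Zero→X; Light→Y; Medium→W; Heavy→W.
The unique mutual best reply is (Zero, X), giving (5, 9).
Sequential outcome (Medium, W) differs from the Nash profile (Zero, X).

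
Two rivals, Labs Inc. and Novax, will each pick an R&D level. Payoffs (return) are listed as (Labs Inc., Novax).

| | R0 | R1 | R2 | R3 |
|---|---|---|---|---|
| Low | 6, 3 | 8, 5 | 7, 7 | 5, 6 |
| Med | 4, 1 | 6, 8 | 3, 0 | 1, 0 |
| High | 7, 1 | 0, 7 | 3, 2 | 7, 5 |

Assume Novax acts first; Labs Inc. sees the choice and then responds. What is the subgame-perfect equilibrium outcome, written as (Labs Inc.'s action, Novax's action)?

Work backward from Labs Inc.'s decision.
- R0: BR = High, leader payoff 1.
- R1: BR = Low, leader payoff 5.
- R2: BR = Low, leader payoff 7.
- R3: BR = High, leader payoff 5.
Among 1, 5, 7, 5, the best is 7 at R2. Subgame-perfect outcome: (Low, R2) with payoffs (7, 7).

(Low, R2)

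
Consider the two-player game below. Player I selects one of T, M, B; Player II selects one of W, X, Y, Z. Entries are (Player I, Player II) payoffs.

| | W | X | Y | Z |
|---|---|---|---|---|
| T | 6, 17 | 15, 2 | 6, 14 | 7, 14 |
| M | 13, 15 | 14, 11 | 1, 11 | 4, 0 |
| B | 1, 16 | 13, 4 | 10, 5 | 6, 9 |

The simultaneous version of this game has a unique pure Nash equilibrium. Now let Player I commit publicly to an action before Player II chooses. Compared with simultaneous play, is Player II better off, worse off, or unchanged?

unchanged

Solve by backward induction (Player I leads).
- T → Player II plays W (best of 17, 2, 14, 14); Player I gets 6.
- M → Player II plays W (best of 15, 11, 11, 0); Player I gets 13.
- B → Player II plays W (best of 16, 4, 5, 9); Player I gets 1.
Player I's induced payoffs are 6, 13, 1, so Player I commits to M. Subgame-perfect outcome: (M, W) with payoffs (13, 15).
Now find the simultaneous Nash equilibrium.
Player I's best replies: W→M; X→T; Y→B; Z→T.
Player II's best replies: T→W; M→W; B→W.
The unique mutual best reply is (M, W), giving (13, 15).
Player II earns 15 sequentially versus 15 at the Nash outcome: unchanged.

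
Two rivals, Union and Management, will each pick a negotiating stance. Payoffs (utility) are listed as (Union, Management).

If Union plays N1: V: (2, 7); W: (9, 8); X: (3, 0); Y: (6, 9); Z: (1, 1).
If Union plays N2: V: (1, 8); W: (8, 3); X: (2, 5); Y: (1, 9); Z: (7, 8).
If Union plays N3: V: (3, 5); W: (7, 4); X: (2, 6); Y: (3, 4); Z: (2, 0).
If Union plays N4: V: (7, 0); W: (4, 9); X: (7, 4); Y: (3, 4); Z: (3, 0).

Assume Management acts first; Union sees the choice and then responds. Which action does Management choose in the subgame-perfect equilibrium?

Y

Solve by backward induction (Management leads).
- V: Union compares 2, 1, 3, 7 and picks N4; Management would get 0.
- W: Union compares 9, 8, 7, 4 and picks N1; Management would get 8.
- X: Union compares 3, 2, 2, 7 and picks N4; Management would get 4.
- Y: Union compares 6, 1, 3, 3 and picks N1; Management would get 9.
- Z: Union compares 1, 7, 2, 3 and picks N2; Management would get 8.
Management's induced payoffs are 0, 8, 4, 9, 8, so Management commits to Y. Subgame-perfect outcome: (N1, Y) with payoffs (6, 9).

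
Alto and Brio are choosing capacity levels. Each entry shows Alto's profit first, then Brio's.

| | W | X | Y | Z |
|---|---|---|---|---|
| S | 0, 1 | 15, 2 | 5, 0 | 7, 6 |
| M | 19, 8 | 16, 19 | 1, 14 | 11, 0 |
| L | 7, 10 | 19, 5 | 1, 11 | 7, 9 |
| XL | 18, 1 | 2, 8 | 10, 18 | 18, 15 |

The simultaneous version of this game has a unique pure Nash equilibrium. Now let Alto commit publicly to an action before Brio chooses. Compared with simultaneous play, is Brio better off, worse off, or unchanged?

better off

Solve by backward induction (Alto leads).
- S → Brio plays Z (best of 1, 2, 0, 6); Alto gets 7.
- M → Brio plays X (best of 8, 19, 14, 0); Alto gets 16.
- L → Brio plays Y (best of 10, 5, 11, 9); Alto gets 1.
- XL → Brio plays Y (best of 1, 8, 18, 15); Alto gets 10.
Among 7, 16, 1, 10, the best is 16 at M. Subgame-perfect outcome: (M, X) with payoffs (16, 19).
Now find the simultaneous Nash equilibrium.
Alto's best replies: W→M; X→L; Y→XL; Z→XL.
Brio's best replies: S→Z; M→X; L→Y; XL→Y.
Only (XL, Y) has each player best-responding; Nash payoffs (10, 18).
Brio earns 19 sequentially versus 18 at the Nash outcome: better off.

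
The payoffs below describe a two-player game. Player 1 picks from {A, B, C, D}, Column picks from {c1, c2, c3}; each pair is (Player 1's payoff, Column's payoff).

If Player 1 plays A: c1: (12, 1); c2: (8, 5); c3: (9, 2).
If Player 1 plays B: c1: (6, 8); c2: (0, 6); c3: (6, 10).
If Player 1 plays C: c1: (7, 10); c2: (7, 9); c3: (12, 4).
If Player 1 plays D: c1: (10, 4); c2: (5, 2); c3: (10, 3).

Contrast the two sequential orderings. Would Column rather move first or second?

If Player 1 leads: Column's best replies are A→c2, B→c3, C→c1, D→c1; Player 1's induced payoffs 8, 6, 7, 10; outcome (D, c1), payoffs (10, 4).
If Column leads: Player 1's best replies are c1→A, c2→A, c3→C; Column's induced payoffs 1, 5, 4; outcome (A, c2), payoffs (8, 5).
Column gets 5 moving first and 4 moving second, so Column prefers to move first.

first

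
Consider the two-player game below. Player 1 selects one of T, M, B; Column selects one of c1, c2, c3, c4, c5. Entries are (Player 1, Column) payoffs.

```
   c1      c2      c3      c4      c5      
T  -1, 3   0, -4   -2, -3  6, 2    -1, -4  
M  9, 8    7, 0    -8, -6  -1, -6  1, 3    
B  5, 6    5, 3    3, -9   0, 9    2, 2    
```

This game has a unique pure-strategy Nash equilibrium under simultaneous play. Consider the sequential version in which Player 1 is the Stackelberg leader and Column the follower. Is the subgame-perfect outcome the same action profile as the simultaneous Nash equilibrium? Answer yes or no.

yes

Column best-responds to each possible Player 1 move:
- T: BR = c1, leader payoff -1.
- M: BR = c1, leader payoff 9.
- B: BR = c4, leader payoff 0.
Player 1's induced payoffs are -1, 9, 0, so Player 1 commits to M. Subgame-perfect outcome: (M, c1) with payoffs (9, 8).
For the simultaneous game, intersect best replies.
Player 1's best replies: c1→M; c2→M; c3→B; c4→T; c5→B.
Column's best replies: T→c1; M→c1; B→c4.
Only (M, c1) has each player best-responding; Nash payoffs (9, 8).
Sequential outcome (M, c1) coincides with the Nash profile (M, c1).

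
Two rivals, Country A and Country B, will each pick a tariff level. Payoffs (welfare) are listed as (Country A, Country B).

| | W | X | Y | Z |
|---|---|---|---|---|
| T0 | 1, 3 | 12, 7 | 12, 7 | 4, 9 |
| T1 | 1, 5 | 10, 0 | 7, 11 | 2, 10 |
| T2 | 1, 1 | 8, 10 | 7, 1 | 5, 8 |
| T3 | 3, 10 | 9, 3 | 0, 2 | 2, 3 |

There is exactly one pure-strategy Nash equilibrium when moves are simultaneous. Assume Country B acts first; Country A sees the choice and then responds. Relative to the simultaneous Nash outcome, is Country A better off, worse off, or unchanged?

Backward induction with Country B moving first.
- W: Country A compares 1, 1, 1, 3 and picks T3; Country B would get 10.
- X: Country A compares 12, 10, 8, 9 and picks T0; Country B would get 7.
- Y: Country A compares 12, 7, 7, 0 and picks T0; Country B would get 7.
- Z: Country A compares 4, 2, 5, 2 and picks T2; Country B would get 8.
Among 10, 7, 7, 8, the best is 10 at W. Subgame-perfect outcome: (T3, W) with payoffs (3, 10).
Now find the simultaneous Nash equilibrium.
Country A's best replies: W→T3; X→T0; Y→T0; Z→T2.
Country B's best replies: T0→Z; T1→Y; T2→X; T3→W.
Only (T3, W) has each player best-responding; Nash payoffs (3, 10).
Country A earns 3 sequentially versus 3 at the Nash outcome: unchanged.

unchanged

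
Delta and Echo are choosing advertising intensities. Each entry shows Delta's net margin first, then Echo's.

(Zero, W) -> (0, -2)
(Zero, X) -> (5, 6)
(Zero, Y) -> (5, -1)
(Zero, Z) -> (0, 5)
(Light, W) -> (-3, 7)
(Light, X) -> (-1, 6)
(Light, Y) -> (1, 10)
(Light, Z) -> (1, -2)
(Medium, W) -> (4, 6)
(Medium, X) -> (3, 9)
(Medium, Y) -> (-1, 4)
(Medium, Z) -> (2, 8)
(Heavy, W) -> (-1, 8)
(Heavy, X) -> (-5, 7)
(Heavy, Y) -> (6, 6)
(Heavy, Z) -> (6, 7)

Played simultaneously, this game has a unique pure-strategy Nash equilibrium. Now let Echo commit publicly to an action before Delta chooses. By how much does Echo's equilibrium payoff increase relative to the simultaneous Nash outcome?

Delta best-responds to each possible Echo move:
- W: Delta compares 0, -3, 4, -1 and picks Medium; Echo would get 6.
- X: Delta compares 5, -1, 3, -5 and picks Zero; Echo would get 6.
- Y: Delta compares 5, 1, -1, 6 and picks Heavy; Echo would get 6.
- Z: Delta compares 0, 1, 2, 6 and picks Heavy; Echo would get 7.
Among 6, 6, 6, 7, the best is 7 at Z. Subgame-perfect outcome: (Heavy, Z) with payoffs (6, 7).
Now find the simultaneous Nash equilibrium.
Delta's best replies: W→Medium; X→Zero; Y→Heavy; Z→Heavy.
Echo's best replies: Zero→X; Light→Y; Medium→X; Heavy→W.
Only (Zero, X) has each player best-responding; Nash payoffs (5, 6).
Echo's commitment gain: 7 − 6 = 1.

1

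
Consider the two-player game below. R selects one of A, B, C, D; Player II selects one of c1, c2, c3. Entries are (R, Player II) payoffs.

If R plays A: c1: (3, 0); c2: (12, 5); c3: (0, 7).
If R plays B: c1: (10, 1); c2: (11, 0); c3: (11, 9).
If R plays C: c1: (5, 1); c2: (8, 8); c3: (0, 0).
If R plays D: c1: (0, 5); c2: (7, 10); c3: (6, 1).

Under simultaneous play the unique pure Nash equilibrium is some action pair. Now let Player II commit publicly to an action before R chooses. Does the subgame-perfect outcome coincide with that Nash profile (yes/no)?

Solve by backward induction (Player II leads).
- c1: BR = B, leader payoff 1.
- c2: BR = A, leader payoff 5.
- c3: BR = B, leader payoff 9.
Player II's induced payoffs are 1, 5, 9, so Player II commits to c3. Subgame-perfect outcome: (B, c3) with payoffs (11, 9).
Now find the simultaneous Nash equilibrium.
R's best replies: c1→B; c2→A; c3→B.
Player II's best replies: A→c3; B→c3; C→c2; D→c2.
The unique mutual best reply is (B, c3), giving (11, 9).
Sequential outcome (B, c3) coincides with the Nash profile (B, c3).

yes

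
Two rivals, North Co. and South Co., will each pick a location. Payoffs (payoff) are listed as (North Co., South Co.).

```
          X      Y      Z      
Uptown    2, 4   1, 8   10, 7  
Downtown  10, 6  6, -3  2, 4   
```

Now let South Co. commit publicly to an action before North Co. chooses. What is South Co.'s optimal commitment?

Z

North Co. best-responds to each possible South Co. move:
- X → North Co. plays Downtown (best of 2, 10); South Co. gets 6.
- Y → North Co. plays Downtown (best of 1, 6); South Co. gets -3.
- Z → North Co. plays Uptown (best of 10, 2); South Co. gets 7.
South Co.'s induced payoffs are 6, -3, 7, so South Co. commits to Z. Subgame-perfect outcome: (Uptown, Z) with payoffs (10, 7).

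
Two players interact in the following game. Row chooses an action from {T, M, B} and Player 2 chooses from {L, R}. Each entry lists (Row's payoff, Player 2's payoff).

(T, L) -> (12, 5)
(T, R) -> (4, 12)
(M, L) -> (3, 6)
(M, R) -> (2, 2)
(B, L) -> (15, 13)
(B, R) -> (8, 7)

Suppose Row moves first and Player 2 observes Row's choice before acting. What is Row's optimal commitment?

Player 2 best-responds to each possible Row move:
- T: Player 2 compares 5, 12 and picks R; Row would get 4.
- M: Player 2 compares 6, 2 and picks L; Row would get 3.
- B: Player 2 compares 13, 7 and picks L; Row would get 15.
Maximizing over 4, 3, 15, Row chooses B. Subgame-perfect outcome: (B, L) with payoffs (15, 13).

B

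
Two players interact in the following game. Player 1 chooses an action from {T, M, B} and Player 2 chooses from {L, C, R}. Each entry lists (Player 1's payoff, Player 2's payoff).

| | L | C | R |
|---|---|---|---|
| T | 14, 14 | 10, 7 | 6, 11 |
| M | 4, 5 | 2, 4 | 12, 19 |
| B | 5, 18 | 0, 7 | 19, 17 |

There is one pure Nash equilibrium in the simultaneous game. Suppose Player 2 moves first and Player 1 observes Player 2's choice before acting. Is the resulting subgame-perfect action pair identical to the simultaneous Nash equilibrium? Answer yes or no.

no

Work backward from Player 1's decision.
- L: BR = T, leader payoff 14.
- C: BR = T, leader payoff 7.
- R: BR = B, leader payoff 17.
Maximizing over 14, 7, 17, Player 2 chooses R. Subgame-perfect outcome: (B, R) with payoffs (19, 17).
Under simultaneous play:
Player 1's best replies: L→T; C→T; R→B.
Player 2's best replies: T→L; M→R; B→L.
The unique mutual best reply is (T, L), giving (14, 14).
Sequential outcome (B, R) differs from the Nash profile (T, L).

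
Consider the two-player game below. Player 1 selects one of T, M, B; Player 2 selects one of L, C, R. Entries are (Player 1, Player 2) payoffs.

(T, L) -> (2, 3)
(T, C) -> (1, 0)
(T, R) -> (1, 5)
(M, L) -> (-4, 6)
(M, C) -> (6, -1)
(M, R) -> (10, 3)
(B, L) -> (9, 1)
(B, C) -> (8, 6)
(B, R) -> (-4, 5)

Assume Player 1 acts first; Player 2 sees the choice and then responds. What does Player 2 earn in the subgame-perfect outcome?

Solve by backward induction (Player 1 leads).
- T: BR = R, leader payoff 1.
- M: BR = L, leader payoff -4.
- B: BR = C, leader payoff 8.
Player 1's induced payoffs are 1, -4, 8, so Player 1 commits to B. Subgame-perfect outcome: (B, C) with payoffs (8, 6).

6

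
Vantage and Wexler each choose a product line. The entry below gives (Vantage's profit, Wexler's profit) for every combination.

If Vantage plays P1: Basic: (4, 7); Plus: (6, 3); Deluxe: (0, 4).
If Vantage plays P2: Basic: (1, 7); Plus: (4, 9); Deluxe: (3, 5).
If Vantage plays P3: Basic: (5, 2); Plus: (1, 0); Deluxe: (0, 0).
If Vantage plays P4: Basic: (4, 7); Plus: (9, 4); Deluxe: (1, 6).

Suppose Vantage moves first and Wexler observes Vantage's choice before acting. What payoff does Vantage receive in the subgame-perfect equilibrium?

Wexler best-responds to each possible Vantage move:
- P1: BR = Basic, leader payoff 4.
- P2: BR = Plus, leader payoff 4.
- P3: BR = Basic, leader payoff 5.
- P4: BR = Basic, leader payoff 4.
Vantage's induced payoffs are 4, 4, 5, 4, so Vantage commits to P3. Subgame-perfect outcome: (P3, Basic) with payoffs (5, 2).

5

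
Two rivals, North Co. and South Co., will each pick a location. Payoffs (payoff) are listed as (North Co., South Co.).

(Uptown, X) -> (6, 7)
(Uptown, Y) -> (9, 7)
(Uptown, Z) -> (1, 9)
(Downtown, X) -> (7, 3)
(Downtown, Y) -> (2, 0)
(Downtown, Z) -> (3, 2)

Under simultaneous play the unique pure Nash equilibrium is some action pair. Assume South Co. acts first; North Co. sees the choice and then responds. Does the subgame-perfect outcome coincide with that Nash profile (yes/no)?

no

Backward induction with South Co. moving first.
- X → North Co. plays Downtown (best of 6, 7); South Co. gets 3.
- Y → North Co. plays Uptown (best of 9, 2); South Co. gets 7.
- Z → North Co. plays Downtown (best of 1, 3); South Co. gets 2.
Maximizing over 3, 7, 2, South Co. chooses Y. Subgame-perfect outcome: (Uptown, Y) with payoffs (9, 7).
Now find the simultaneous Nash equilibrium.
North Co.'s best replies: X→Downtown; Y→Uptown; Z→Downtown.
South Co.'s best replies: Uptown→Z; Downtown→X.
Only (Downtown, X) has each player best-responding; Nash payoffs (7, 3).
Sequential outcome (Uptown, Y) differs from the Nash profile (Downtown, X).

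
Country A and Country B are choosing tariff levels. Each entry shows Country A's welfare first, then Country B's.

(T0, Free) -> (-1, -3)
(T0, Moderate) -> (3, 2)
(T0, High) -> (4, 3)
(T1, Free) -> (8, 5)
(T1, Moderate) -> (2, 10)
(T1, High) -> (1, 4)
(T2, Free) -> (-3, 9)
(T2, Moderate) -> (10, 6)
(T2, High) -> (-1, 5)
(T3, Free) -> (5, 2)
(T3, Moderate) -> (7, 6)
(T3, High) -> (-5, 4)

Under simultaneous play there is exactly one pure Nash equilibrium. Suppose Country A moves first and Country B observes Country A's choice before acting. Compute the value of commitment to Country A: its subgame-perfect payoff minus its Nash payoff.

3

Solve by backward induction (Country A leads).
- T0: BR = High, leader payoff 4.
- T1: BR = Moderate, leader payoff 2.
- T2: BR = Free, leader payoff -3.
- T3: BR = Moderate, leader payoff 7.
Among 4, 2, -3, 7, the best is 7 at T3. Subgame-perfect outcome: (T3, Moderate) with payoffs (7, 6).
Under simultaneous play:
Country A's best replies: Free→T1; Moderate→T2; High→T0.
Country B's best replies: T0→High; T1→Moderate; T2→Free; T3→Moderate.
Only (T0, High) has each player best-responding; Nash payoffs (4, 3).
Country A's commitment gain: 7 − 4 = 3.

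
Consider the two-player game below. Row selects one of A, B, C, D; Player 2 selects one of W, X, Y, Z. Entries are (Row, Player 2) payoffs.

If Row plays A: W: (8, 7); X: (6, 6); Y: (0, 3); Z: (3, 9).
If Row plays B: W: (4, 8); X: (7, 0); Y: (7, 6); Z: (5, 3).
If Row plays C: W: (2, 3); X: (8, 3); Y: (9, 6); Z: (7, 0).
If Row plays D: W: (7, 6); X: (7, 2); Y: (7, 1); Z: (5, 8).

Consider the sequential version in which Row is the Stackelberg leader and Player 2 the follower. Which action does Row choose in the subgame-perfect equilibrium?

Work backward from Player 2's decision.
- A → Player 2 plays Z (best of 7, 6, 3, 9); Row gets 3.
- B → Player 2 plays W (best of 8, 0, 6, 3); Row gets 4.
- C → Player 2 plays Y (best of 3, 3, 6, 0); Row gets 9.
- D → Player 2 plays Z (best of 6, 2, 1, 8); Row gets 5.
Among 3, 4, 9, 5, the best is 9 at C. Subgame-perfect outcome: (C, Y) with payoffs (9, 6).

C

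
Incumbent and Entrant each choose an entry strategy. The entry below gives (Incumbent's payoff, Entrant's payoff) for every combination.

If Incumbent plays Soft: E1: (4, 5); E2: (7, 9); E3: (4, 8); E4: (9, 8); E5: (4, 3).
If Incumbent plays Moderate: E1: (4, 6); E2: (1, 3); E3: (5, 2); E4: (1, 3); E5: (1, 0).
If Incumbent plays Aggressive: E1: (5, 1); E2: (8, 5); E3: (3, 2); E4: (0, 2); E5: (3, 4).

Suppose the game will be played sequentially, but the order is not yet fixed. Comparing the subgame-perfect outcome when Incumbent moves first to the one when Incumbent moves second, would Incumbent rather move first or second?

If Incumbent leads: Entrant's best replies are Soft→E2, Moderate→E1, Aggressive→E2; Incumbent's induced payoffs 7, 4, 8; outcome (Aggressive, E2), payoffs (8, 5).
If Entrant leads: Incumbent's best replies are E1→Aggressive, E2→Aggressive, E3→Moderate, E4→Soft, E5→Soft; Entrant's induced payoffs 1, 5, 2, 8, 3; outcome (Soft, E4), payoffs (9, 8).
Incumbent gets 8 moving first and 9 moving second, so Incumbent prefers to move second.

second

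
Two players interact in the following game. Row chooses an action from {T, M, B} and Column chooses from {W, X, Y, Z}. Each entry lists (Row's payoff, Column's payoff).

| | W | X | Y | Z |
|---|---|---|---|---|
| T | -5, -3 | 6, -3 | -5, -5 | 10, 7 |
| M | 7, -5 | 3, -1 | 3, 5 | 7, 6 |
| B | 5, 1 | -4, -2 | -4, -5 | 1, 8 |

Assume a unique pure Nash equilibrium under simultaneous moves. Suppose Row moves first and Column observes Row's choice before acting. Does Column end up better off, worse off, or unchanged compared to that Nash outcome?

unchanged

Backward induction with Row moving first.
- T: BR = Z, leader payoff 10.
- M: BR = Z, leader payoff 7.
- B: BR = Z, leader payoff 1.
Among 10, 7, 1, the best is 10 at T. Subgame-perfect outcome: (T, Z) with payoffs (10, 7).
Now find the simultaneous Nash equilibrium.
Row's best replies: W→M; X→T; Y→M; Z→T.
Column's best replies: T→Z; M→Z; B→Z.
The unique mutual best reply is (T, Z), giving (10, 7).
Column earns 7 sequentially versus 7 at the Nash outcome: unchanged.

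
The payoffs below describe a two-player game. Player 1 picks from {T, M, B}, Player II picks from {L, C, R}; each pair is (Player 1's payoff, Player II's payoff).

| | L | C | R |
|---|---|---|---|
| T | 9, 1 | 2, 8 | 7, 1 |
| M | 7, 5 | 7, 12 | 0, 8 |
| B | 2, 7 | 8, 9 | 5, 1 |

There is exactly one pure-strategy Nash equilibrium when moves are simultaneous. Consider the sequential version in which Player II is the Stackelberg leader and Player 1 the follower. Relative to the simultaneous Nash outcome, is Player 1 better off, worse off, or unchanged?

unchanged

Work backward from Player 1's decision.
- L: Player 1 compares 9, 7, 2 and picks T; Player II would get 1.
- C: Player 1 compares 2, 7, 8 and picks B; Player II would get 9.
- R: Player 1 compares 7, 0, 5 and picks T; Player II would get 1.
Player II's induced payoffs are 1, 9, 1, so Player II commits to C. Subgame-perfect outcome: (B, C) with payoffs (8, 9).
Under simultaneous play:
Player 1's best replies: L→T; C→B; R→T.
Player II's best replies: T→C; M→C; B→C.
The unique mutual best reply is (B, C), giving (8, 9).
Player 1 earns 8 sequentially versus 8 at the Nash outcome: unchanged.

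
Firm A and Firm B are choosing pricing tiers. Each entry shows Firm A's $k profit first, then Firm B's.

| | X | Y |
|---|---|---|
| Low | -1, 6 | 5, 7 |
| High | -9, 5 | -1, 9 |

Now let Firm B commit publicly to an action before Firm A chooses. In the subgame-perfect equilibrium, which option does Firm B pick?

Solve by backward induction (Firm B leads).
- X: BR = Low, leader payoff 6.
- Y: BR = Low, leader payoff 7.
Firm B's induced payoffs are 6, 7, so Firm B commits to Y. Subgame-perfect outcome: (Low, Y) with payoffs (5, 7).

Y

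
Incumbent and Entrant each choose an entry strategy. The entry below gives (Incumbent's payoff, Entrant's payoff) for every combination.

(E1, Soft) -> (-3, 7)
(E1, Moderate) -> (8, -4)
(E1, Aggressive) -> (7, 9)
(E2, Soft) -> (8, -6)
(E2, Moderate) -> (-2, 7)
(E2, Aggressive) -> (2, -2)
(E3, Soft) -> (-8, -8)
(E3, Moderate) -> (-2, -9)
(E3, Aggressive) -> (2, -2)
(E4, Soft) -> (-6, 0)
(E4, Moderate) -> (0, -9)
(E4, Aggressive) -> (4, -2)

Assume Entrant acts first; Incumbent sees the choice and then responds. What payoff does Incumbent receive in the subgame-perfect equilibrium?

Incumbent best-responds to each possible Entrant move:
- Soft: Incumbent compares -3, 8, -8, -6 and picks E2; Entrant would get -6.
- Moderate: Incumbent compares 8, -2, -2, 0 and picks E1; Entrant would get -4.
- Aggressive: Incumbent compares 7, 2, 2, 4 and picks E1; Entrant would get 9.
Maximizing over -6, -4, 9, Entrant chooses Aggressive. Subgame-perfect outcome: (E1, Aggressive) with payoffs (7, 9).

7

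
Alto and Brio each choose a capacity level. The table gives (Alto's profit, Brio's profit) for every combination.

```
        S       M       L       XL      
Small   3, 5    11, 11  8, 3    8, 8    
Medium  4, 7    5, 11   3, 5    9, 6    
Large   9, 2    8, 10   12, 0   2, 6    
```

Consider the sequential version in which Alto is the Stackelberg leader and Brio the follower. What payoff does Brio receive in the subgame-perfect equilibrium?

Brio best-responds to each possible Alto move:
- Small: BR = M, leader payoff 11.
- Medium: BR = M, leader payoff 5.
- Large: BR = M, leader payoff 8.
Alto's induced payoffs are 11, 5, 8, so Alto commits to Small. Subgame-perfect outcome: (Small, M) with payoffs (11, 11).

11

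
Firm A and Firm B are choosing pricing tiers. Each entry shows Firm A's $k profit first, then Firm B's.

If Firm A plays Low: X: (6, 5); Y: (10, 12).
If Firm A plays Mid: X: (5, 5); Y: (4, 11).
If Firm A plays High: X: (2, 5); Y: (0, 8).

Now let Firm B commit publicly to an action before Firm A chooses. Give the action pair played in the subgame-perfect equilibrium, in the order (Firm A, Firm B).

(Low, Y)

Backward induction with Firm B moving first.
- X: Firm A compares 6, 5, 2 and picks Low; Firm B would get 5.
- Y: Firm A compares 10, 4, 0 and picks Low; Firm B would get 12.
Firm B's induced payoffs are 5, 12, so Firm B commits to Y. Subgame-perfect outcome: (Low, Y) with payoffs (10, 12).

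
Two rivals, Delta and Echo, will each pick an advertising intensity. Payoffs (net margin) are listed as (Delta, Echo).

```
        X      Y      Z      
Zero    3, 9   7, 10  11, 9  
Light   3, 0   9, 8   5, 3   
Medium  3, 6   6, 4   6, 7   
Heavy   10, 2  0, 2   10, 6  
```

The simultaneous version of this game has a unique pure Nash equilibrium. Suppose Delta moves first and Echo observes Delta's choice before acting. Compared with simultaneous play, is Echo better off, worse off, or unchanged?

worse off

Solve by backward induction (Delta leads).
- Zero: Echo compares 9, 10, 9 and picks Y; Delta would get 7.
- Light: Echo compares 0, 8, 3 and picks Y; Delta would get 9.
- Medium: Echo compares 6, 4, 7 and picks Z; Delta would get 6.
- Heavy: Echo compares 2, 2, 6 and picks Z; Delta would get 10.
Delta's induced payoffs are 7, 9, 6, 10, so Delta commits to Heavy. Subgame-perfect outcome: (Heavy, Z) with payoffs (10, 6).
Now find the simultaneous Nash equilibrium.
Delta's best replies: X→Heavy; Y→Light; Z→Zero.
Echo's best replies: Zero→Y; Light→Y; Medium→Z; Heavy→Z.
The unique mutual best reply is (Light, Y), giving (9, 8).
Echo earns 6 sequentially versus 8 at the Nash outcome: worse off.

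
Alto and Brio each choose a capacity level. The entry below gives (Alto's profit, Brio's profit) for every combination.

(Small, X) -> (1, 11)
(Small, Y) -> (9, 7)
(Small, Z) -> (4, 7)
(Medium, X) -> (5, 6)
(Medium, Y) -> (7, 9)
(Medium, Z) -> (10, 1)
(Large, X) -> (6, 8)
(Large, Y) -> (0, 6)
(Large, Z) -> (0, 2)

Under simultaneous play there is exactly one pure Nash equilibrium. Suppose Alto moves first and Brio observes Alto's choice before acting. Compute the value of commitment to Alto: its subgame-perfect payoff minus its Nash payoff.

1

Backward induction with Alto moving first.
- Small: Brio compares 11, 7, 7 and picks X; Alto would get 1.
- Medium: Brio compares 6, 9, 1 and picks Y; Alto would get 7.
- Large: Brio compares 8, 6, 2 and picks X; Alto would get 6.
Among 1, 7, 6, the best is 7 at Medium. Subgame-perfect outcome: (Medium, Y) with payoffs (7, 9).
For the simultaneous game, intersect best replies.
Alto's best replies: X→Large; Y→Small; Z→Medium.
Brio's best replies: Small→X; Medium→Y; Large→X.
Only (Large, X) has each player best-responding; Nash payoffs (6, 8).
Alto's commitment gain: 7 − 6 = 1.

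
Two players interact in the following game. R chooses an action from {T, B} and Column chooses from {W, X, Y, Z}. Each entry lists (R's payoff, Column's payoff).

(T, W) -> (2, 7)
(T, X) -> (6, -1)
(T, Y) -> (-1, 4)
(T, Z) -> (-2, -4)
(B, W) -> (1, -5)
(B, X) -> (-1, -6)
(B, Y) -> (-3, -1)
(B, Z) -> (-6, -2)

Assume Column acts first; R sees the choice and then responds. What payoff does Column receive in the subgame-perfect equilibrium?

R best-responds to each possible Column move:
- W: R compares 2, 1 and picks T; Column would get 7.
- X: R compares 6, -1 and picks T; Column would get -1.
- Y: R compares -1, -3 and picks T; Column would get 4.
- Z: R compares -2, -6 and picks T; Column would get -4.
Among 7, -1, 4, -4, the best is 7 at W. Subgame-perfect outcome: (T, W) with payoffs (2, 7).

7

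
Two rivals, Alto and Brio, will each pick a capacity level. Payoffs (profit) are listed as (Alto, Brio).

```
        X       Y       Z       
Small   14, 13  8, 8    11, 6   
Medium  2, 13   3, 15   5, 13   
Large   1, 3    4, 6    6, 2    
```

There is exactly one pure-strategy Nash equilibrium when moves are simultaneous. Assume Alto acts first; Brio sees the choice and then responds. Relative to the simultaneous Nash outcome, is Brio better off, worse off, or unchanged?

unchanged

Work backward from Brio's decision.
- Small: BR = X, leader payoff 14.
- Medium: BR = Y, leader payoff 3.
- Large: BR = Y, leader payoff 4.
Alto's induced payoffs are 14, 3, 4, so Alto commits to Small. Subgame-perfect outcome: (Small, X) with payoffs (14, 13).
Now find the simultaneous Nash equilibrium.
Alto's best replies: X→Small; Y→Small; Z→Small.
Brio's best replies: Small→X; Medium→Y; Large→Y.
The unique mutual best reply is (Small, X), giving (14, 13).
Brio earns 13 sequentially versus 13 at the Nash outcome: unchanged.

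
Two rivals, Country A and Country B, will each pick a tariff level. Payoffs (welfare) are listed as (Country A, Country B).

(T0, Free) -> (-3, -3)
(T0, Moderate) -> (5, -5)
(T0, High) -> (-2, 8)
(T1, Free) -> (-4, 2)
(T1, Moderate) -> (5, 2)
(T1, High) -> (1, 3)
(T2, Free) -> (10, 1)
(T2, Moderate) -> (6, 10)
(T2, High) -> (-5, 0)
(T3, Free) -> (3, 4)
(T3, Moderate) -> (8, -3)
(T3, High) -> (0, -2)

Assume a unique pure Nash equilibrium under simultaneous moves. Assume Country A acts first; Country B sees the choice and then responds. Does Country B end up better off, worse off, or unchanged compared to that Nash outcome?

better off

Backward induction with Country A moving first.
- T0 → Country B plays High (best of -3, -5, 8); Country A gets -2.
- T1 → Country B plays High (best of 2, 2, 3); Country A gets 1.
- T2 → Country B plays Moderate (best of 1, 10, 0); Country A gets 6.
- T3 → Country B plays Free (best of 4, -3, -2); Country A gets 3.
Country A's induced payoffs are -2, 1, 6, 3, so Country A commits to T2. Subgame-perfect outcome: (T2, Moderate) with payoffs (6, 10).
Under simultaneous play:
Country A's best replies: Free→T2; Moderate→T3; High→T1.
Country B's best replies: T0→High; T1→High; T2→Moderate; T3→Free.
The unique mutual best reply is (T1, High), giving (1, 3).
Country B earns 10 sequentially versus 3 at the Nash outcome: better off.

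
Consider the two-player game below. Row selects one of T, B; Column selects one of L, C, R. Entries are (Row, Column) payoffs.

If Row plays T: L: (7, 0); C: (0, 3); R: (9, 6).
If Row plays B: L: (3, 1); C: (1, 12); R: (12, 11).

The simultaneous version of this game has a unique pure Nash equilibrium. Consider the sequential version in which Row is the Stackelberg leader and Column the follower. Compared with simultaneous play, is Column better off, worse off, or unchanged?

Backward induction with Row moving first.
- T → Column plays R (best of 0, 3, 6); Row gets 9.
- B → Column plays C (best of 1, 12, 11); Row gets 1.
Maximizing over 9, 1, Row chooses T. Subgame-perfect outcome: (T, R) with payoffs (9, 6).
For the simultaneous game, intersect best replies.
Row's best replies: L→T; C→B; R→B.
Column's best replies: T→R; B→C.
The unique mutual best reply is (B, C), giving (1, 12).
Column earns 6 sequentially versus 12 at the Nash outcome: worse off.

worse off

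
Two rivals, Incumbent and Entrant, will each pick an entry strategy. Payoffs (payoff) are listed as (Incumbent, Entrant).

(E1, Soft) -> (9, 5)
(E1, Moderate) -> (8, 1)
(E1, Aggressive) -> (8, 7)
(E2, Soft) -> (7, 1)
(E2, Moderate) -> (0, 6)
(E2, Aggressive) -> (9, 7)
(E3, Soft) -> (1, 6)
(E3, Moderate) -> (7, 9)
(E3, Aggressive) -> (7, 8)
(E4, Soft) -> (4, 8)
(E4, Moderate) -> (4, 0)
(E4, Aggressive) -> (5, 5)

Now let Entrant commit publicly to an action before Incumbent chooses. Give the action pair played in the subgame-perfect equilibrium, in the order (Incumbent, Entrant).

(E2, Aggressive)

Backward induction with Entrant moving first.
- Soft → Incumbent plays E1 (best of 9, 7, 1, 4); Entrant gets 5.
- Moderate → Incumbent plays E1 (best of 8, 0, 7, 4); Entrant gets 1.
- Aggressive → Incumbent plays E2 (best of 8, 9, 7, 5); Entrant gets 7.
Among 5, 1, 7, the best is 7 at Aggressive. Subgame-perfect outcome: (E2, Aggressive) with payoffs (9, 7).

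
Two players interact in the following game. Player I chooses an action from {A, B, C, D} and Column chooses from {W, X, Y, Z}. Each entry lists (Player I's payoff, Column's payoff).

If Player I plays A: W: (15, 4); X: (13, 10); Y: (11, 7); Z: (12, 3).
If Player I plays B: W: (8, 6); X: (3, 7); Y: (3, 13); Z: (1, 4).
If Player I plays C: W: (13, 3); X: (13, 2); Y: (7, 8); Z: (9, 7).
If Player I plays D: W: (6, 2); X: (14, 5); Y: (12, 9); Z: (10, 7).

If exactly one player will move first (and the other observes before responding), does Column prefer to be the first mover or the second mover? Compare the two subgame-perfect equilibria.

second

If Player I leads: Column's best replies are A→X, B→Y, C→Y, D→Y; Player I's induced payoffs 13, 3, 7, 12; outcome (A, X), payoffs (13, 10).
If Column leads: Player I's best replies are W→A, X→D, Y→D, Z→A; Column's induced payoffs 4, 5, 9, 3; outcome (D, Y), payoffs (12, 9).
Column gets 9 moving first and 10 moving second, so Column prefers to move second.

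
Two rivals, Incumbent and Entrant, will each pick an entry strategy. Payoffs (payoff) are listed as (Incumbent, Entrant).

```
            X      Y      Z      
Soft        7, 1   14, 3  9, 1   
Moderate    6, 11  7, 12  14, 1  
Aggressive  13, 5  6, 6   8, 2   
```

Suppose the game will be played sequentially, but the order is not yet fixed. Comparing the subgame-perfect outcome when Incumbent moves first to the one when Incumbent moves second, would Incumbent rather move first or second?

If Incumbent leads: Entrant's best replies are Soft→Y, Moderate→Y, Aggressive→Y; Incumbent's induced payoffs 14, 7, 6; outcome (Soft, Y), payoffs (14, 3).
If Entrant leads: Incumbent's best replies are X→Aggressive, Y→Soft, Z→Moderate; Entrant's induced payoffs 5, 3, 1; outcome (Aggressive, X), payoffs (13, 5).
Incumbent gets 14 moving first and 13 moving second, so Incumbent prefers to move first.

first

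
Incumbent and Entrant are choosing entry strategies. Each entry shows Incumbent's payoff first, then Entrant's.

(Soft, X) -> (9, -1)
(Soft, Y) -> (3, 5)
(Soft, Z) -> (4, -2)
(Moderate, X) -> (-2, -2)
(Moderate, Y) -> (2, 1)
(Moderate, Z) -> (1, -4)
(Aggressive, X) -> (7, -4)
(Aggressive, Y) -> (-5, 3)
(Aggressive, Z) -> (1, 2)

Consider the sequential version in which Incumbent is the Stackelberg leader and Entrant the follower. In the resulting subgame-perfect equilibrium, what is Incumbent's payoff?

Backward induction with Incumbent moving first.
- Soft: BR = Y, leader payoff 3.
- Moderate: BR = Y, leader payoff 2.
- Aggressive: BR = Y, leader payoff -5.
Among 3, 2, -5, the best is 3 at Soft. Subgame-perfect outcome: (Soft, Y) with payoffs (3, 5).

3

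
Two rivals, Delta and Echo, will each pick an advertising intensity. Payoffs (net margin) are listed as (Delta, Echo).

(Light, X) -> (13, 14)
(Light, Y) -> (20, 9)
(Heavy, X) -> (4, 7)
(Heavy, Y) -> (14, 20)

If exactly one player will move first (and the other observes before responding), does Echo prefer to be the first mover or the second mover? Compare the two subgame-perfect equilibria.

If Delta leads: Echo's best replies are Light→X, Heavy→Y; Delta's induced payoffs 13, 14; outcome (Heavy, Y), payoffs (14, 20).
If Echo leads: Delta's best replies are X→Light, Y→Light; Echo's induced payoffs 14, 9; outcome (Light, X), payoffs (13, 14).
Echo gets 14 moving first and 20 moving second, so Echo prefers to move second.

second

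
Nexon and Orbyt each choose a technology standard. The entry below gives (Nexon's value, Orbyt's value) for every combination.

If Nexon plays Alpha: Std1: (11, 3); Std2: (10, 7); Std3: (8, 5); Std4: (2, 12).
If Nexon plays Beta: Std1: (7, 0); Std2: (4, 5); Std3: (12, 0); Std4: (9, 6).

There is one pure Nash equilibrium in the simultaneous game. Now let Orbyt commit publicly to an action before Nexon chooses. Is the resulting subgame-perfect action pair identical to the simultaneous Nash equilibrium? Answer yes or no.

no

Solve by backward induction (Orbyt leads).
- Std1: Nexon compares 11, 7 and picks Alpha; Orbyt would get 3.
- Std2: Nexon compares 10, 4 and picks Alpha; Orbyt would get 7.
- Std3: Nexon compares 8, 12 and picks Beta; Orbyt would get 0.
- Std4: Nexon compares 2, 9 and picks Beta; Orbyt would get 6.
Maximizing over 3, 7, 0, 6, Orbyt chooses Std2. Subgame-perfect outcome: (Alpha, Std2) with payoffs (10, 7).
For the simultaneous game, intersect best replies.
Nexon's best replies: Std1→Alpha; Std2→Alpha; Std3→Beta; Std4→Beta.
Orbyt's best replies: Alpha→Std4; Beta→Std4.
Only (Beta, Std4) has each player best-responding; Nash payoffs (9, 6).
Sequential outcome (Alpha, Std2) differs from the Nash profile (Beta, Std4).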